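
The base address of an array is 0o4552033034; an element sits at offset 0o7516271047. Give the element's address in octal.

0o14270324103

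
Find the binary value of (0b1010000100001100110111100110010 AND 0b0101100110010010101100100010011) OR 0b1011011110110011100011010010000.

0b1010000100001100110111100110010 AND 0b0101100110010010101100100010011 = 0b0000000100000000100100100010010.
Then OR with 0b1011011110110011100011010010000.

0b1011011110110011100111110010010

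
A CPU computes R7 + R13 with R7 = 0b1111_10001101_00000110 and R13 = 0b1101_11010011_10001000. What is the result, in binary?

0b111010110000010001110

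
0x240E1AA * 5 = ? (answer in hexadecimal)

Multiply each base-16 digit by 5, carrying:
  A×5 = 50 → write 2 carry 3
  A×5+3 = 53 → write 5 carry 3
  1×5+3 = 8 → write 8
  E×5 = 70 → write 6 carry 4
  0×5+4 = 4 → write 4
  4×5 = 20 → write 4 carry 1
  2×5+1 = 11 → write B

0xB446852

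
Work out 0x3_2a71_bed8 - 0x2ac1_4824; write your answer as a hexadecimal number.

Subtract column by column in base 16:
  8-4 → 4
  d-2 → b
  e-8 → 6
  b-4 → 7
  1-1 → 0
  7-c → b (borrow)
  a-a-1 → f (borrow)
  2-2-1 → f (borrow)
  3-0-1 → 2

0x2ffb076b4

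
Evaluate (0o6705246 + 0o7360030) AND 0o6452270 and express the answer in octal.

0o6040270

Add column by column in base 8, right to left:
  6+0 = 6
  4+3 = 7
  2+0 = 2
  5+0 = 5
  0+6 = 6
  7+3 = 2 carry 1
  6+7+1 = 6 carry 1
  final carry 1
Sum = 0o16265276; now AND with 0o6452270:
  1&0=0, 6&6=6, 2&4=0, 6&5=4, 5&2=0, 2&2=2, 7&7=7, 6&0=0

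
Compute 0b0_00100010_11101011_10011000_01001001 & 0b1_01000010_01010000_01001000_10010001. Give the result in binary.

0b000000010010000000000100000000001

AND bit by bit (1 only where both bits are 1):
  000100010111010111001100001001001
& 101000010010100000100100010010001
= 000000010010000000000100000000001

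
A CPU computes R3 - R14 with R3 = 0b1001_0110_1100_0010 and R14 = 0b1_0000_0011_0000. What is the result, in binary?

0b1000011010010010

Subtract column by column in base 2:
  0-0 → 0
  1-0 → 1
  0-0 → 0
  0-0 → 0
  0-1 → 1 (borrow)
  0-1-1 → 0 (borrow)
  1-0-1 → 0
  1-0 → 1
  0-0 → 0
  1-0 → 1
  1-0 → 1
  0-0 → 0
  1-1 → 0
  0-0 → 0
  0-0 → 0
  1-0 → 1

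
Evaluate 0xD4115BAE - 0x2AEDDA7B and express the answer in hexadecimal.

0xA9238133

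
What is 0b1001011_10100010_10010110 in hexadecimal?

0x4BA296

Group the bits into nibbles: 0100 1011 1010 0010 1001 0110 → 4BA296.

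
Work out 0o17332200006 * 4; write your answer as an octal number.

Multiply each base-8 digit by 4, carrying:
  6×4 = 24 → write 0 carry 3
  0×4+3 = 3 → write 3
  0×4 = 0 → write 0
  0×4 = 0 → write 0
  0×4 = 0 → write 0
  2×4 = 8 → write 0 carry 1
  2×4+1 = 9 → write 1 carry 1
  3×4+1 = 13 → write 5 carry 1
  3×4+1 = 13 → write 5 carry 1
  7×4+1 = 29 → write 5 carry 3
  1×4+3 = 7 → write 7

0o75551000030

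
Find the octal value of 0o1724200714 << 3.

0o17242007140

Shifting left by 3 bits = 1 oct digit: append 1 zero.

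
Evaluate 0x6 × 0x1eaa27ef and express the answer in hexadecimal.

0xb7fcef9a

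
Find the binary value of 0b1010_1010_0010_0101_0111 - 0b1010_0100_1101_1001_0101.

0b101010011000010

Subtract column by column in base 2:
  1-1 → 0
  1-0 → 1
  1-1 → 0
  0-0 → 0
  1-1 → 0
  0-0 → 0
  1-0 → 1
  0-1 → 1 (borrow)
  0-1-1 → 0 (borrow)
  1-0-1 → 0
  0-1 → 1 (borrow)
  0-1-1 → 0 (borrow)
  0-0-1 → 1 (borrow)
  1-0-1 → 0
  0-1 → 1 (borrow)
  1-0-1 → 0
  0-0 → 0
  1-1 → 0
  0-0 → 0
  1-1 → 0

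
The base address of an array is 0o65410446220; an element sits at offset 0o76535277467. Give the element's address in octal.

Add column by column in base 8, right to left:
  0+7 = 7
  2+6 = 0 carry 1
  2+4+1 = 7
  6+7 = 5 carry 1
  4+7+1 = 4 carry 1
  4+2+1 = 7
  0+5 = 5
  1+3 = 4
  4+5 = 1 carry 1
  5+6+1 = 4 carry 1
  6+7+1 = 6 carry 1
  final carry 1

0o164145745707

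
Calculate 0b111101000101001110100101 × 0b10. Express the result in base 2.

0b1111010001010011101001010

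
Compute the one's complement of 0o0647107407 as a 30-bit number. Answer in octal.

0o7130670370

Each oct digit d becomes 7−d:
  0→7, 6→1, 4→3, 7→0, 1→6, 0→7, 7→0, 4→3, 0→7, 7→0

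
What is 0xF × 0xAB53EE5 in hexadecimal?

0xA09EAF6B

Multiply each base-16 digit by 15, carrying:
  5×15 = 75 → write B carry 4
  E×15+4 = 214 → write 6 carry 13
  E×15+13 = 223 → write F carry 13
  3×15+13 = 58 → write A carry 3
  5×15+3 = 78 → write E carry 4
  B×15+4 = 169 → write 9 carry 10
  A×15+10 = 160 → write 0 carry 10
  remaining carry: A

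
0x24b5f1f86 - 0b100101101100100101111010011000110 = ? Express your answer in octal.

0o43563025300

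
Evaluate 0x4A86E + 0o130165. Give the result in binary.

0x4A86E = 0b1001010100001101110 in binary.
0o130165 = 0b1011000001110101 in binary.
Add column by column in base 2, right to left:
  0+1 = 1
  1+0 = 1
  1+1 = 0 carry 1
  1+0+1 = 0 carry 1
  0+1+1 = 0 carry 1
  1+1+1 = 1 carry 1
  1+1+1 = 1 carry 1
  0+0+1 = 1
  0+0 = 0
  0+0 = 0
  0+0 = 0
  1+0 = 1
  0+1 = 1
  1+1 = 0 carry 1
  0+0+1 = 1
  1+1 = 0 carry 1
  0+0+1 = 1
  0+0 = 0
  1+0 = 1

0b1010101100011100011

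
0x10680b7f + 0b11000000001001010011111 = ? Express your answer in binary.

0x10680b7f = 0b10000011010000000101101111111 in binary.
Add column by column in base 2, right to left:
  1+1 = 0 carry 1
  1+1+1 = 1 carry 1
  1+1+1 = 1 carry 1
  1+1+1 = 1 carry 1
  1+1+1 = 1 carry 1
  1+0+1 = 0 carry 1
  1+0+1 = 0 carry 1
  0+1+1 = 0 carry 1
  1+0+1 = 0 carry 1
  1+1+1 = 1 carry 1
  0+0+1 = 1
  1+0 = 1
  0+1 = 1
  0+0 = 0
  0+0 = 0
  0+0 = 0
  0+0 = 0
  0+0 = 0
  0+0 = 0
  1+0 = 1
  0+0 = 0
  1+1 = 0 carry 1
  1+1+1 = 1 carry 1
  0+0+1 = 1
  0+0 = 0
  0+0 = 0
  0+0 = 0
  0+0 = 0
  1+0 = 1

0b10000110010000001111000011110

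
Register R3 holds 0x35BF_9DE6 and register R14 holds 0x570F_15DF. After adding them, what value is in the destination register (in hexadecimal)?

0x8CCEB3C5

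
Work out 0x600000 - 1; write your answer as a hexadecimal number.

0x5FFFFF

The trailing 5 digits are 0, so subtracting 1 borrows through: they become F and the next digit up decrements.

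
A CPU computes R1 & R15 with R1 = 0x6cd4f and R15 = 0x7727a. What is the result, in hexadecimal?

0x6404a

AND each hex digit independently (no carries):
  6&7=6, c&7=4, d&2=0, 4&7=4, f&a=a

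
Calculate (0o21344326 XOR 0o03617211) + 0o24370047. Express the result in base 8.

0o47143206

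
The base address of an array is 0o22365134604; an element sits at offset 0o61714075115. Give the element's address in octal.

0o104301231721

Add column by column in base 8, right to left:
  4+5 = 1 carry 1
  0+1+1 = 2
  6+1 = 7
  4+5 = 1 carry 1
  3+7+1 = 3 carry 1
  1+0+1 = 2
  5+4 = 1 carry 1
  6+1+1 = 0 carry 1
  3+7+1 = 3 carry 1
  2+1+1 = 4
  2+6 = 0 carry 1
  final carry 1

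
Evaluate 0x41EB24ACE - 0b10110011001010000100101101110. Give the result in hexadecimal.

0x4084D4160

0b10110011001010000100101101110 = 0x1665096E in hexadecimal.
Subtract column by column in base 16:
  E-E → 0
  C-6 → 6
  A-9 → 1
  4-0 → 4
  2-5 → D (borrow)
  B-6-1 → 4
  E-6 → 8
  1-1 → 0
  4-0 → 4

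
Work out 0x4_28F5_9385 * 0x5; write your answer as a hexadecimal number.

0x14CCCBE199

Multiply each base-16 digit by 5, carrying:
  5×5 = 25 → write 9 carry 1
  8×5+1 = 41 → write 9 carry 2
  3×5+2 = 17 → write 1 carry 1
  9×5+1 = 46 → write E carry 2
  5×5+2 = 27 → write B carry 1
  F×5+1 = 76 → write C carry 4
  8×5+4 = 44 → write C carry 2
  2×5+2 = 12 → write C
  4×5 = 20 → write 4 carry 1
  remaining carry: 1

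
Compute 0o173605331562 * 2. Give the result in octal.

0o367412663344

Multiply each base-8 digit by 2, carrying:
  2×2 = 4 → write 4
  6×2 = 12 → write 4 carry 1
  5×2+1 = 11 → write 3 carry 1
  1×2+1 = 3 → write 3
  3×2 = 6 → write 6
  3×2 = 6 → write 6
  5×2 = 10 → write 2 carry 1
  0×2+1 = 1 → write 1
  6×2 = 12 → write 4 carry 1
  3×2+1 = 7 → write 7
  7×2 = 14 → write 6 carry 1
  1×2+1 = 3 → write 3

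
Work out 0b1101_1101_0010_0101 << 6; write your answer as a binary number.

Left shift by 6: append 6 zero bits.

0b1101110100100101000000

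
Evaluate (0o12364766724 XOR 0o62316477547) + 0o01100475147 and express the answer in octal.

First 0o12364766724 XOR 0o62316477547 = 0o70072311263.
Add column by column in base 8, right to left:
  3+7 = 2 carry 1
  6+4+1 = 3 carry 1
  2+1+1 = 4
  1+5 = 6
  1+7 = 0 carry 1
  3+4+1 = 0 carry 1
  2+0+1 = 3
  7+0 = 7
  0+1 = 1
  0+1 = 1
  7+0 = 7

0o71173006432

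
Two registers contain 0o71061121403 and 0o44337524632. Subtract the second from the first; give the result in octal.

Subtract column by column in base 8:
  3-2 → 1
  0-3 → 5 (borrow)
  4-6-1 → 5 (borrow)
  1-4-1 → 4 (borrow)
  2-2-1 → 7 (borrow)
  1-5-1 → 3 (borrow)
  1-7-1 → 1 (borrow)
  6-3-1 → 2
  0-3 → 5 (borrow)
  1-4-1 → 4 (borrow)
  7-4-1 → 2

0o24521374551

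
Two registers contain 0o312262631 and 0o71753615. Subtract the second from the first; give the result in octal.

Subtract column by column in base 8:
  1-5 → 4 (borrow)
  3-1-1 → 1
  6-6 → 0
  2-3 → 7 (borrow)
  6-5-1 → 0
  2-7 → 3 (borrow)
  2-1-1 → 0
  1-7 → 2 (borrow)
  3-0-1 → 2

0o220307014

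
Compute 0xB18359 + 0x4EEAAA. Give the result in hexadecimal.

0x1006E03

Add column by column in base 16, right to left:
  9+A = 3 carry 1
  5+A+1 = 0 carry 1
  3+A+1 = E
  8+E = 6 carry 1
  1+E+1 = 0 carry 1
  B+4+1 = 0 carry 1
  final carry 1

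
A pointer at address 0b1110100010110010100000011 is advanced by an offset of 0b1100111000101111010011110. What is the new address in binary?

0b11011011011100001110100001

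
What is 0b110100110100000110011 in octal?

0o6464063

Group the bits in threes: 110 100 110 100 000 110 011 → 6464063.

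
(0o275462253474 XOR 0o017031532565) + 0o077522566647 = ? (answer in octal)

First 0o275462253474 XOR 0o017031532565 = 0o262453761111.
Add column by column in base 8, right to left:
  1+7 = 0 carry 1
  1+4+1 = 6
  1+6 = 7
  1+6 = 7
  6+6 = 4 carry 1
  7+5+1 = 5 carry 1
  3+2+1 = 6
  5+2 = 7
  4+5 = 1 carry 1
  2+7+1 = 2 carry 1
  6+7+1 = 6 carry 1
  2+0+1 = 3

0o362176547760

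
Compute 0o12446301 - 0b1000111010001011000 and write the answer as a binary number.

0b1001011101100001101001

0o12446301 = 0b1010100100110011000001 in binary.
Subtract column by column in base 2:
  1-0 → 1
  0-0 → 0
  0-0 → 0
  0-1 → 1 (borrow)
  0-1-1 → 0 (borrow)
  0-0-1 → 1 (borrow)
  1-1-1 → 1 (borrow)
  1-0-1 → 0
  0-0 → 0
  0-0 → 0
  1-1 → 0
  1-0 → 1
  0-1 → 1 (borrow)
  0-1-1 → 0 (borrow)
  1-1-1 → 1 (borrow)
  0-0-1 → 1 (borrow)
  0-0-1 → 1 (borrow)
  1-0-1 → 0
  0-1 → 1 (borrow)
  1-0-1 → 0
  0-0 → 0
  1-0 → 1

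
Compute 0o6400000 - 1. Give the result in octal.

0o6377777

The trailing 5 digits are 0, so subtracting 1 borrows through: they become 7 and the next digit up decrements.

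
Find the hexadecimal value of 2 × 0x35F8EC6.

Multiply each base-16 digit by 2, carrying:
  6×2 = 12 → write C
  C×2 = 24 → write 8 carry 1
  E×2+1 = 29 → write D carry 1
  8×2+1 = 17 → write 1 carry 1
  F×2+1 = 31 → write F carry 1
  5×2+1 = 11 → write B
  3×2 = 6 → write 6

0x6BF1D8C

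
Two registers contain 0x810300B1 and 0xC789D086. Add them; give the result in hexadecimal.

0x1488CD137

Add column by column in base 16, right to left:
  1+6 = 7
  B+8 = 3 carry 1
  0+0+1 = 1
  0+D = D
  3+9 = C
  0+8 = 8
  1+7 = 8
  8+C = 4 carry 1
  final carry 1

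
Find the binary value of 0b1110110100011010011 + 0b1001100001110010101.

Add column by column in base 2, right to left:
  1+1 = 0 carry 1
  1+0+1 = 0 carry 1
  0+1+1 = 0 carry 1
  0+0+1 = 1
  1+1 = 0 carry 1
  0+0+1 = 1
  1+0 = 1
  1+1 = 0 carry 1
  0+1+1 = 0 carry 1
  0+1+1 = 0 carry 1
  0+0+1 = 1
  1+0 = 1
  0+0 = 0
  1+0 = 1
  1+1 = 0 carry 1
  0+1+1 = 0 carry 1
  1+0+1 = 0 carry 1
  1+0+1 = 0 carry 1
  1+1+1 = 1 carry 1
  final carry 1

0b11000010110001101000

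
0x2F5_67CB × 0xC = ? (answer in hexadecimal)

0x2380DD84

Multiply each base-16 digit by 12, carrying:
  B×12 = 132 → write 4 carry 8
  C×12+8 = 152 → write 8 carry 9
  7×12+9 = 93 → write D carry 5
  6×12+5 = 77 → write D carry 4
  5×12+4 = 64 → write 0 carry 4
  F×12+4 = 184 → write 8 carry 11
  2×12+11 = 35 → write 3 carry 2
  remaining carry: 2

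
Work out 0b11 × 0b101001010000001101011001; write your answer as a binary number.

Multiply each base-2 digit by 3, carrying:
  1×3 = 3 → write 1 carry 1
  0×3+1 = 1 → write 1
  0×3 = 0 → write 0
  1×3 = 3 → write 1 carry 1
  1×3+1 = 4 → write 0 carry 2
  0×3+2 = 2 → write 0 carry 1
  1×3+1 = 4 → write 0 carry 2
  0×3+2 = 2 → write 0 carry 1
  1×3+1 = 4 → write 0 carry 2
  1×3+2 = 5 → write 1 carry 2
  0×3+2 = 2 → write 0 carry 1
  0×3+1 = 1 → write 1
  0×3 = 0 → write 0
  0×3 = 0 → write 0
  0×3 = 0 → write 0
  0×3 = 0 → write 0
  1×3 = 3 → write 1 carry 1
  0×3+1 = 1 → write 1
  1×3 = 3 → write 1 carry 1
  0×3+1 = 1 → write 1
  0×3 = 0 → write 0
  1×3 = 3 → write 1 carry 1
  0×3+1 = 1 → write 1
  1×3 = 3 → write 1 carry 1
  remaining carry: 1

0b1111011110000101000001011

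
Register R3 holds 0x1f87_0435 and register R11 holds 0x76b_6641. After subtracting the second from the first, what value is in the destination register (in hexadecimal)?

0x181b9df4

Subtract column by column in base 16:
  5-1 → 4
  3-4 → f (borrow)
  4-6-1 → d (borrow)
  0-6-1 → 9 (borrow)
  7-b-1 → b (borrow)
  8-6-1 → 1
  f-7 → 8
  1-0 → 1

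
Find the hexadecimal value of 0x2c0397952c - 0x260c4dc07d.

0x5f749d4af

Subtract column by column in base 16:
  c-d → f (borrow)
  2-7-1 → a (borrow)
  5-0-1 → 4
  9-c → d (borrow)
  7-d-1 → 9 (borrow)
  9-4-1 → 4
  3-c → 7 (borrow)
  0-0-1 → f (borrow)
  c-6-1 → 5
  2-2 → 0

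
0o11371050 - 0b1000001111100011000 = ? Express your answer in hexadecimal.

0x21D310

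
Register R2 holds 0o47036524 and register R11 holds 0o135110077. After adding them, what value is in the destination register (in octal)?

Add column by column in base 8, right to left:
  4+7 = 3 carry 1
  2+7+1 = 2 carry 1
  5+0+1 = 6
  6+0 = 6
  3+1 = 4
  0+1 = 1
  7+5 = 4 carry 1
  4+3+1 = 0 carry 1
  0+1+1 = 2

0o204146623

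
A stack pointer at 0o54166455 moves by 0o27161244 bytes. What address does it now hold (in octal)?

0o103347721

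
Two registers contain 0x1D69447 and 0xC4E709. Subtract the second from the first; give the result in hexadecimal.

0x111AD3E

Subtract column by column in base 16:
  7-9 → E (borrow)
  4-0-1 → 3
  4-7 → D (borrow)
  9-E-1 → A (borrow)
  6-4-1 → 1
  D-C → 1
  1-0 → 1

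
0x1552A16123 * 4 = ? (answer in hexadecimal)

Multiply each base-16 digit by 4, carrying:
  3×4 = 12 → write C
  2×4 = 8 → write 8
  1×4 = 4 → write 4
  6×4 = 24 → write 8 carry 1
  1×4+1 = 5 → write 5
  A×4 = 40 → write 8 carry 2
  2×4+2 = 10 → write A
  5×4 = 20 → write 4 carry 1
  5×4+1 = 21 → write 5 carry 1
  1×4+1 = 5 → write 5

0x554A85848C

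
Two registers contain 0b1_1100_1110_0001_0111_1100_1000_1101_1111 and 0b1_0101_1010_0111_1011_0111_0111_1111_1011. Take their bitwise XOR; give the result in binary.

XOR bit by bit (1 where the bits differ):
  111001110000101111100100011011111
^ 101011010011110110111011111111011
= 010010100011011001011111100100100

0b010010100011011001011111100100100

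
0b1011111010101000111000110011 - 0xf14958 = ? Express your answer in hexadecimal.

0xaf944db

0b1011111010101000111000110011 = 0xbea8e33 in hexadecimal.
Subtract column by column in base 16:
  3-8 → b (borrow)
  3-5-1 → d (borrow)
  e-9-1 → 4
  8-4 → 4
  a-1 → 9
  e-f → f (borrow)
  b-0-1 → a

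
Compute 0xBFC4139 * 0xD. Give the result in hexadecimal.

0x9BCF4FE5

Multiply each base-16 digit by 13, carrying:
  9×13 = 117 → write 5 carry 7
  3×13+7 = 46 → write E carry 2
  1×13+2 = 15 → write F
  4×13 = 52 → write 4 carry 3
  C×13+3 = 159 → write F carry 9
  F×13+9 = 204 → write C carry 12
  B×13+12 = 155 → write B carry 9
  remaining carry: 9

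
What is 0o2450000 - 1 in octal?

0o2447777

The trailing 4 digits are 0, so subtracting 1 borrows through: they become 7 and the next digit up decrements.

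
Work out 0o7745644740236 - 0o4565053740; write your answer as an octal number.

0o7741057664276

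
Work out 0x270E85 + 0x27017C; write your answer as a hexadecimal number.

Add column by column in base 16, right to left:
  5+C = 1 carry 1
  8+7+1 = 0 carry 1
  E+1+1 = 0 carry 1
  0+0+1 = 1
  7+7 = E
  2+2 = 4

0x4E1001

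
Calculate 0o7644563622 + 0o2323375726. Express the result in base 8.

0o12170161550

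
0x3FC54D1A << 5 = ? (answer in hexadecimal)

0x7F8A9A340

5 bits is not a whole number of base-16 digits; in binary: 111111110001010100110100011010 << 5 = 11111111000101010011010001101000000.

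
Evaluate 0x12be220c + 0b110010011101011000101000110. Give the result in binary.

0x12be220c = 0b10010101111100010001000001100 in binary.
Add column by column in base 2, right to left:
  0+0 = 0
  0+1 = 1
  1+1 = 0 carry 1
  1+0+1 = 0 carry 1
  0+0+1 = 1
  0+0 = 0
  0+1 = 1
  0+0 = 0
  0+1 = 1
  1+0 = 1
  0+0 = 0
  0+0 = 0
  0+1 = 1
  1+1 = 0 carry 1
  0+0+1 = 1
  0+1 = 1
  0+0 = 0
  1+1 = 0 carry 1
  1+1+1 = 1 carry 1
  1+1+1 = 1 carry 1
  1+0+1 = 0 carry 1
  1+0+1 = 0 carry 1
  0+1+1 = 0 carry 1
  1+0+1 = 0 carry 1
  0+0+1 = 1
  1+1 = 0 carry 1
  0+1+1 = 0 carry 1
  0+0+1 = 1
  1+0 = 1

0b11001000011001101001101010010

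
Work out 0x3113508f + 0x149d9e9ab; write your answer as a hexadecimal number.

0x17aed3a3a

Add column by column in base 16, right to left:
  f+b = a carry 1
  8+a+1 = 3 carry 1
  0+9+1 = a
  5+e = 3 carry 1
  3+9+1 = d
  1+d = e
  1+9 = a
  3+4 = 7
  0+1 = 1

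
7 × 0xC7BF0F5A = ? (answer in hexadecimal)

0x576396B76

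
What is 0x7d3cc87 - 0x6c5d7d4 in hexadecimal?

0x10df4b3

Subtract column by column in base 16:
  7-4 → 3
  8-d → b (borrow)
  c-7-1 → 4
  c-d → f (borrow)
  3-5-1 → d (borrow)
  d-c-1 → 0
  7-6 → 1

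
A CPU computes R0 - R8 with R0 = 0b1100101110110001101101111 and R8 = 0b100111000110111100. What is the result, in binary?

0b1100101001111000110110011

Subtract column by column in base 2:
  1-0 → 1
  1-0 → 1
  1-1 → 0
  1-1 → 0
  0-1 → 1 (borrow)
  1-1-1 → 1 (borrow)
  1-0-1 → 0
  0-1 → 1 (borrow)
  1-1-1 → 1 (borrow)
  1-0-1 → 0
  0-0 → 0
  0-0 → 0
  0-1 → 1 (borrow)
  1-1-1 → 1 (borrow)
  1-1-1 → 1 (borrow)
  0-0-1 → 1 (borrow)
  1-0-1 → 0
  1-1 → 0
  1-0 → 1
  0-0 → 0
  1-0 → 1
  0-0 → 0
  0-0 → 0
  1-0 → 1
  1-0 → 1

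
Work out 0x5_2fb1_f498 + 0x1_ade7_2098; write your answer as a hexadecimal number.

Add column by column in base 16, right to left:
  8+8 = 0 carry 1
  9+9+1 = 3 carry 1
  4+0+1 = 5
  f+2 = 1 carry 1
  1+7+1 = 9
  b+e = 9 carry 1
  f+d+1 = d carry 1
  2+a+1 = d
  5+1 = 6

0x6dd991530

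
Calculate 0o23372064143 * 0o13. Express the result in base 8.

0o326277076101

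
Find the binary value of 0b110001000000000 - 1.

The trailing 9 digits are 0, so subtracting 1 borrows through: they become 1 and the next digit up decrements.

0b110000111111111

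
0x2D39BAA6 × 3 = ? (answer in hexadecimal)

0x87AD2FF2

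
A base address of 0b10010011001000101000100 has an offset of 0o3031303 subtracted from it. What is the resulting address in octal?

0b10010011001000101000100 = 0o22310504 in octal.
Subtract column by column in base 8:
  4-3 → 1
  0-0 → 0
  5-3 → 2
  0-1 → 7 (borrow)
  1-3-1 → 5 (borrow)
  3-0-1 → 2
  2-3 → 7 (borrow)
  2-0-1 → 1

0o17257201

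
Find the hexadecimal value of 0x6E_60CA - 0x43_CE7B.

0x2A924F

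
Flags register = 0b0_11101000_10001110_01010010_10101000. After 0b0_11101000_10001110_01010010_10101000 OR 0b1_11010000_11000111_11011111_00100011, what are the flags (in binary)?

OR bit by bit (1 where either bit is 1):
  011101000100011100101001010101000
| 111010000110001111101111100100011
= 111111000110011111101111110101011

0b111111000110011111101111110101011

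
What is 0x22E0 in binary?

Expand each hex digit to 4 bits: 2=0010 2=0010 E=1110 0=0000.

0b10001011100000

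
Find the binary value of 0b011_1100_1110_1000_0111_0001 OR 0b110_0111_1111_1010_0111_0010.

0b11111111111101001110011

OR bit by bit (1 where either bit is 1):
  01111001110100001110001
| 11001111111101001110010
= 11111111111101001110011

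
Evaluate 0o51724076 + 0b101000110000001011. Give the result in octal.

0b101000110000001011 = 0o506013 in octal.
Add column by column in base 8, right to left:
  6+3 = 1 carry 1
  7+1+1 = 1 carry 1
  0+0+1 = 1
  4+6 = 2 carry 1
  2+0+1 = 3
  7+5 = 4 carry 1
  1+0+1 = 2
  5+0 = 5

0o52432111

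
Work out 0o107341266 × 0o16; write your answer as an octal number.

0o1750122764

Multiply each base-8 digit by 14, carrying:
  6×14 = 84 → write 4 carry 10
  6×14+10 = 94 → write 6 carry 11
  2×14+11 = 39 → write 7 carry 4
  1×14+4 = 18 → write 2 carry 2
  4×14+2 = 58 → write 2 carry 7
  3×14+7 = 49 → write 1 carry 6
  7×14+6 = 104 → write 0 carry 13
  0×14+13 = 13 → write 5 carry 1
  1×14+1 = 15 → write 7 carry 1
  remaining carry: 1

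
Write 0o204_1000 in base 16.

0x84200

Each octal digit is 3 bits: 2=010 0=000 4=100 1=001 0=000 0=000 0=000.
Group the bits into nibbles: 1000 0100 0010 0000 0000 → 84200.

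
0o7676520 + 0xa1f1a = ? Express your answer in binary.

0o7676520 = 0b111110111110101010000 in binary.
0xa1f1a = 0b10100001111100011010 in binary.
Add column by column in base 2, right to left:
  0+0 = 0
  0+1 = 1
  0+0 = 0
  0+1 = 1
  1+1 = 0 carry 1
  0+0+1 = 1
  1+0 = 1
  0+0 = 0
  1+1 = 0 carry 1
  0+1+1 = 0 carry 1
  1+1+1 = 1 carry 1
  1+1+1 = 1 carry 1
  1+1+1 = 1 carry 1
  1+0+1 = 0 carry 1
  1+0+1 = 0 carry 1
  0+0+1 = 1
  1+0 = 1
  1+1 = 0 carry 1
  1+0+1 = 0 carry 1
  1+1+1 = 1 carry 1
  1+0+1 = 0 carry 1
  final carry 1

0b1010011001110001101010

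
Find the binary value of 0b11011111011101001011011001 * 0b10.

0b110111110111010010110110010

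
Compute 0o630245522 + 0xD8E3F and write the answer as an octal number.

0xD8E3F = 0o3307077 in octal.
Add column by column in base 8, right to left:
  2+7 = 1 carry 1
  2+7+1 = 2 carry 1
  5+0+1 = 6
  5+7 = 4 carry 1
  4+0+1 = 5
  2+3 = 5
  0+3 = 3
  3+0 = 3
  6+0 = 6

0o633554621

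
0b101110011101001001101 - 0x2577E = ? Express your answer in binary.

0b101001110001011001111

0x2577E = 0b100101011101111110 in binary.
Subtract column by column in base 2:
  1-0 → 1
  0-1 → 1 (borrow)
  1-1-1 → 1 (borrow)
  1-1-1 → 1 (borrow)
  0-1-1 → 0 (borrow)
  0-1-1 → 0 (borrow)
  1-1-1 → 1 (borrow)
  0-0-1 → 1 (borrow)
  0-1-1 → 0 (borrow)
  1-1-1 → 1 (borrow)
  0-1-1 → 0 (borrow)
  1-0-1 → 0
  1-1 → 0
  1-0 → 1
  0-1 → 1 (borrow)
  0-0-1 → 1 (borrow)
  1-0-1 → 0
  1-1 → 0
  1-0 → 1
  0-0 → 0
  1-0 → 1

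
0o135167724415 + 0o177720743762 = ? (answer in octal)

0o335110670377

Add column by column in base 8, right to left:
  5+2 = 7
  1+6 = 7
  4+7 = 3 carry 1
  4+3+1 = 0 carry 1
  2+4+1 = 7
  7+7 = 6 carry 1
  7+0+1 = 0 carry 1
  6+2+1 = 1 carry 1
  1+7+1 = 1 carry 1
  5+7+1 = 5 carry 1
  3+7+1 = 3 carry 1
  1+1+1 = 3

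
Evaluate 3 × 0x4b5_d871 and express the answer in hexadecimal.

0xe218953

Multiply each base-16 digit by 3, carrying:
  1×3 = 3 → write 3
  7×3 = 21 → write 5 carry 1
  8×3+1 = 25 → write 9 carry 1
  d×3+1 = 40 → write 8 carry 2
  5×3+2 = 17 → write 1 carry 1
  b×3+1 = 34 → write 2 carry 2
  4×3+2 = 14 → write e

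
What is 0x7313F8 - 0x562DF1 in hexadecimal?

0x1CE607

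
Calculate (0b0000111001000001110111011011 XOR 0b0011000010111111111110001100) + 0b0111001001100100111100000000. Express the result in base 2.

0b1011000101100011000101010111

First 0b0000111001000001110111011011 XOR 0b0011000010111111111110001100 = 0b0011111011111110001001010111.
Add column by column in base 2, right to left:
  1+0 = 1
  1+0 = 1
  1+0 = 1
  0+0 = 0
  1+0 = 1
  0+0 = 0
  1+0 = 1
  0+0 = 0
  0+1 = 1
  1+1 = 0 carry 1
  0+1+1 = 0 carry 1
  0+1+1 = 0 carry 1
  0+0+1 = 1
  1+0 = 1
  1+1 = 0 carry 1
  1+0+1 = 0 carry 1
  1+0+1 = 0 carry 1
  1+1+1 = 1 carry 1
  1+1+1 = 1 carry 1
  1+0+1 = 0 carry 1
  0+0+1 = 1
  1+1 = 0 carry 1
  1+0+1 = 0 carry 1
  1+0+1 = 0 carry 1
  1+1+1 = 1 carry 1
  1+1+1 = 1 carry 1
  0+1+1 = 0 carry 1
  final carry 1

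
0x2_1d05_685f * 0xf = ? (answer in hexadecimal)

0x1fb3511d91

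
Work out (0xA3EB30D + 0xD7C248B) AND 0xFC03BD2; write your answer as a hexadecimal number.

Add column by column in base 16, right to left:
  D+B = 8 carry 1
  0+8+1 = 9
  3+4 = 7
  B+2 = D
  E+C = A carry 1
  3+7+1 = B
  A+D = 7 carry 1
  final carry 1
Sum = 0x17BAD798; now AND with 0xFC03BD2:
  1&0=0, 7&F=7, B&C=8, A&0=0, D&3=1, 7&B=3, 9&D=9, 8&2=0

0x7801390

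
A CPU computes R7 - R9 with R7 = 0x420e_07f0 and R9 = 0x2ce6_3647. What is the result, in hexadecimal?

Subtract column by column in base 16:
  0-7 → 9 (borrow)
  f-4-1 → a
  7-6 → 1
  0-3 → d (borrow)
  e-6-1 → 7
  0-e → 2 (borrow)
  2-c-1 → 5 (borrow)
  4-2-1 → 1

0x1527d1a9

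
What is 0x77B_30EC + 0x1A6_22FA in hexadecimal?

Add column by column in base 16, right to left:
  C+A = 6 carry 1
  E+F+1 = E carry 1
  0+2+1 = 3
  3+2 = 5
  B+6 = 1 carry 1
  7+A+1 = 2 carry 1
  7+1+1 = 9

0x92153E6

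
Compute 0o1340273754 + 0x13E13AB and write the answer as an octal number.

0o1457705627

0x13E13AB = 0o117411653 in octal.
Add column by column in base 8, right to left:
  4+3 = 7
  5+5 = 2 carry 1
  7+6+1 = 6 carry 1
  3+1+1 = 5
  7+1 = 0 carry 1
  2+4+1 = 7
  0+7 = 7
  4+1 = 5
  3+1 = 4
  1+0 = 1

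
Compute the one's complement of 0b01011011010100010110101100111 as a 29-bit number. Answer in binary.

0b10100100101011101001010011000

Invert each bit: 01011011010100010110101100111 → 10100100101011101001010011000.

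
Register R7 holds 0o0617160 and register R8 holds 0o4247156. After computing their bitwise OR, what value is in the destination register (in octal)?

OR each oct digit independently (no carries):
  0|4=4, 6|2=6, 1|4=5, 7|7=7, 1|1=1, 6|5=7, 0|6=6

0o4657176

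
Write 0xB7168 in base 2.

Expand each hex digit to 4 bits: B=1011 7=0111 1=0001 6=0110 8=1000.

0b10110111000101101000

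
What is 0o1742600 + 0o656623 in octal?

0o2621423

Add column by column in base 8, right to left:
  0+3 = 3
  0+2 = 2
  6+6 = 4 carry 1
  2+6+1 = 1 carry 1
  4+5+1 = 2 carry 1
  7+6+1 = 6 carry 1
  1+0+1 = 2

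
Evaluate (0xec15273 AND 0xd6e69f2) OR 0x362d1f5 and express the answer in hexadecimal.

0xec15273 AND 0xd6e69f2 = 0xc404072.
Then OR with 0x362d1f5.

0xf62d1f7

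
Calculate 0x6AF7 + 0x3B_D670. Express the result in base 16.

Add column by column in base 16, right to left:
  7+0 = 7
  F+7 = 6 carry 1
  A+6+1 = 1 carry 1
  6+D+1 = 4 carry 1
  0+B+1 = C
  0+3 = 3

0x3C4167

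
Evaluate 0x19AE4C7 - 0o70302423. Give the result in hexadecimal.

0xB95FB4

0o70302423 = 0xE18513 in hexadecimal.
Subtract column by column in base 16:
  7-3 → 4
  C-1 → B
  4-5 → F (borrow)
  E-8-1 → 5
  A-1 → 9
  9-E → B (borrow)
  1-0-1 → 0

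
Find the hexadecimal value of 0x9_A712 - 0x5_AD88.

0x3F98A

Subtract column by column in base 16:
  2-8 → A (borrow)
  1-8-1 → 8 (borrow)
  7-D-1 → 9 (borrow)
  A-A-1 → F (borrow)
  9-5-1 → 3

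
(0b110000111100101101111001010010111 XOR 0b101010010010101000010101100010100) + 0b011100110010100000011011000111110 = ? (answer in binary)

0b110111100000100110000111111000001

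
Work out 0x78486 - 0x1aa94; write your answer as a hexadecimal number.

0x5d9f2

Subtract column by column in base 16:
  6-4 → 2
  8-9 → f (borrow)
  4-a-1 → 9 (borrow)
  8-a-1 → d (borrow)
  7-1-1 → 5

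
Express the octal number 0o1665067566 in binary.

0b1110110101000110111101110110

Each octal digit is 3 bits: 1=001 6=110 6=110 5=101 0=000 6=110 7=111 5=101 6=110 6=110.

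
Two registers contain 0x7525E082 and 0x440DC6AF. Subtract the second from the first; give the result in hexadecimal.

0x311819D3

Subtract column by column in base 16:
  2-F → 3 (borrow)
  8-A-1 → D (borrow)
  0-6-1 → 9 (borrow)
  E-C-1 → 1
  5-D → 8 (borrow)
  2-0-1 → 1
  5-4 → 1
  7-4 → 3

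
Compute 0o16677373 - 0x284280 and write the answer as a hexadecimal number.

0x133c7b

0o16677373 = 0x3b7efb in hexadecimal.
Subtract column by column in base 16:
  b-0 → b
  f-8 → 7
  e-2 → c
  7-4 → 3
  b-8 → 3
  3-2 → 1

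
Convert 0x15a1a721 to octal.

Expand each hex digit to 4 bits: 1=0001 5=0101 a=1010 1=0001 a=1010 7=0111 2=0010 1=0001.
Group the bits in threes: 010 101 101 000 011 010 011 100 100 001 → 2550323441.

0o2550323441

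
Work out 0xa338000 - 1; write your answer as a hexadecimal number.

The trailing 3 digits are 0, so subtracting 1 borrows through: they become F and the next digit up decrements.

0xa337fff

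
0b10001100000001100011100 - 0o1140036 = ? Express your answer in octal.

0o20241376

0b10001100000001100011100 = 0o21401434 in octal.
Subtract column by column in base 8:
  4-6 → 6 (borrow)
  3-3-1 → 7 (borrow)
  4-0-1 → 3
  1-0 → 1
  0-4 → 4 (borrow)
  4-1-1 → 2
  1-1 → 0
  2-0 → 2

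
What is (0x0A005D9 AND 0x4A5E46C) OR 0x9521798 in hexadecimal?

0x9F217D8

0x0A005D9 AND 0x4A5E46C = 0x0A00448.
Then OR with 0x9521798.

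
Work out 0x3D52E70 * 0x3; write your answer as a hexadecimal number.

0xB7F8B50

Multiply each base-16 digit by 3, carrying:
  0×3 = 0 → write 0
  7×3 = 21 → write 5 carry 1
  E×3+1 = 43 → write B carry 2
  2×3+2 = 8 → write 8
  5×3 = 15 → write F
  D×3 = 39 → write 7 carry 2
  3×3+2 = 11 → write B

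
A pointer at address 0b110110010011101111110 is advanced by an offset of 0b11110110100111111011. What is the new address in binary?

0b1010101001000101111001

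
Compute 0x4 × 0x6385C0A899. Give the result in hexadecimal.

Multiply each base-16 digit by 4, carrying:
  9×4 = 36 → write 4 carry 2
  9×4+2 = 38 → write 6 carry 2
  8×4+2 = 34 → write 2 carry 2
  A×4+2 = 42 → write A carry 2
  0×4+2 = 2 → write 2
  C×4 = 48 → write 0 carry 3
  5×4+3 = 23 → write 7 carry 1
  8×4+1 = 33 → write 1 carry 2
  3×4+2 = 14 → write E
  6×4 = 24 → write 8 carry 1
  remaining carry: 1

0x18E1702A264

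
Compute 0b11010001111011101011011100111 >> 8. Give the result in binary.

0b110100011110111010110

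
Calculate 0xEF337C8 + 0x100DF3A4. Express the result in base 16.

0x1F012B6C

Add column by column in base 16, right to left:
  8+4 = C
  C+A = 6 carry 1
  7+3+1 = B
  3+F = 2 carry 1
  3+D+1 = 1 carry 1
  F+0+1 = 0 carry 1
  E+0+1 = F
  0+1 = 1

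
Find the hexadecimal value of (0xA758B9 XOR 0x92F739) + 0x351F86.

First 0xA758B9 XOR 0x92F739 = 0x35AF80.
Add column by column in base 16, right to left:
  0+6 = 6
  8+8 = 0 carry 1
  F+F+1 = F carry 1
  A+1+1 = C
  5+5 = A
  3+3 = 6

0x6ACF06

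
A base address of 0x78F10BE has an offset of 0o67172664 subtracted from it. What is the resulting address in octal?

0x78F10BE = 0o743610276 in octal.
Subtract column by column in base 8:
  6-4 → 2
  7-6 → 1
  2-6 → 4 (borrow)
  0-2-1 → 5 (borrow)
  1-7-1 → 1 (borrow)
  6-1-1 → 4
  3-7 → 4 (borrow)
  4-6-1 → 5 (borrow)
  7-0-1 → 6

0o654415412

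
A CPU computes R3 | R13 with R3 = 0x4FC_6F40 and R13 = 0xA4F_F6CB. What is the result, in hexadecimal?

0xEFFFFCB

OR each hex digit independently (no carries):
  4|A=E, F|4=F, C|F=F, 6|F=F, F|6=F, 4|C=C, 0|B=B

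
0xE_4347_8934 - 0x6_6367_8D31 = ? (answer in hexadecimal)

Subtract column by column in base 16:
  4-1 → 3
  3-3 → 0
  9-D → C (borrow)
  8-8-1 → F (borrow)
  7-7-1 → F (borrow)
  4-6-1 → D (borrow)
  3-3-1 → F (borrow)
  4-6-1 → D (borrow)
  E-6-1 → 7

0x7DFDFFC03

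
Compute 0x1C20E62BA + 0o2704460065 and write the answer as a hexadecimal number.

0x1D920C2EF

0o2704460065 = 0x17126035 in hexadecimal.
Add column by column in base 16, right to left:
  A+5 = F
  B+3 = E
  2+0 = 2
  6+6 = C
  E+2 = 0 carry 1
  0+1+1 = 2
  2+7 = 9
  C+1 = D
  1+0 = 1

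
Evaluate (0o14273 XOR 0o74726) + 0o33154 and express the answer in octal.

First 0o14273 XOR 0o74726 = 0o60555.
Add column by column in base 8, right to left:
  5+4 = 1 carry 1
  5+5+1 = 3 carry 1
  5+1+1 = 7
  0+3 = 3
  6+3 = 1 carry 1
  final carry 1

0o113731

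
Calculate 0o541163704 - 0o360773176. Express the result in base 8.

Subtract column by column in base 8:
  4-6 → 6 (borrow)
  0-7-1 → 0 (borrow)
  7-1-1 → 5
  3-3 → 0
  6-7 → 7 (borrow)
  1-7-1 → 1 (borrow)
  1-0-1 → 0
  4-6 → 6 (borrow)
  5-3-1 → 1

0o160170506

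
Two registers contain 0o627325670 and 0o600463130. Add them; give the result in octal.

0o1430011020

Add column by column in base 8, right to left:
  0+0 = 0
  7+3 = 2 carry 1
  6+1+1 = 0 carry 1
  5+3+1 = 1 carry 1
  2+6+1 = 1 carry 1
  3+4+1 = 0 carry 1
  7+0+1 = 0 carry 1
  2+0+1 = 3
  6+6 = 4 carry 1
  final carry 1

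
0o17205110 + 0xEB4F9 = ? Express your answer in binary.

0b10010111011111101000001

0o17205110 = 0b1111010000101001001000 in binary.
0xEB4F9 = 0b11101011010011111001 in binary.
Add column by column in base 2, right to left:
  0+1 = 1
  0+0 = 0
  0+0 = 0
  1+1 = 0 carry 1
  0+1+1 = 0 carry 1
  0+1+1 = 0 carry 1
  1+1+1 = 1 carry 1
  0+1+1 = 0 carry 1
  0+0+1 = 1
  1+0 = 1
  0+1 = 1
  1+0 = 1
  0+1 = 1
  0+1 = 1
  0+0 = 0
  0+1 = 1
  1+0 = 1
  0+1 = 1
  1+1 = 0 carry 1
  1+1+1 = 1 carry 1
  1+0+1 = 0 carry 1
  1+0+1 = 0 carry 1
  final carry 1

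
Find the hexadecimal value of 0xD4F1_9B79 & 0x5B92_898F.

AND each hex digit independently (no carries):
  D&5=5, 4&B=0, F&9=9, 1&2=0, 9&8=8, B&9=9, 7&8=0, 9&F=9

0x50908909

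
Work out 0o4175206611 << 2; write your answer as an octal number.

2 bits is not a whole number of base-8 digits; in binary: 100001111101010000110110001001 << 2 = 10000111110101000011011000100100.

0o20765033044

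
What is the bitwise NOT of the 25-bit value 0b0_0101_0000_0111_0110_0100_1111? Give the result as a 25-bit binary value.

0b1101011111000100110110000

Invert each bit: 0010100000111011001001111 → 1101011111000100110110000.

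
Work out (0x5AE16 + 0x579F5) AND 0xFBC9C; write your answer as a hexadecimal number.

0xB2808

Add column by column in base 16, right to left:
  6+5 = B
  1+F = 0 carry 1
  E+9+1 = 8 carry 1
  A+7+1 = 2 carry 1
  5+5+1 = B
Sum = 0xB280B; now AND with 0xFBC9C:
  B&F=B, 2&B=2, 8&C=8, 0&9=0, B&C=8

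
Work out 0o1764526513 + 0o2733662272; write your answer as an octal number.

Add column by column in base 8, right to left:
  3+2 = 5
  1+7 = 0 carry 1
  5+2+1 = 0 carry 1
  6+2+1 = 1 carry 1
  2+6+1 = 1 carry 1
  5+6+1 = 4 carry 1
  4+3+1 = 0 carry 1
  6+3+1 = 2 carry 1
  7+7+1 = 7 carry 1
  1+2+1 = 4

0o4720411005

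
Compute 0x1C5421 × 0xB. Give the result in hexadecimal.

0x1379D6B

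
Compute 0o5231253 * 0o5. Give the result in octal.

Multiply each base-8 digit by 5, carrying:
  3×5 = 15 → write 7 carry 1
  5×5+1 = 26 → write 2 carry 3
  2×5+3 = 13 → write 5 carry 1
  1×5+1 = 6 → write 6
  3×5 = 15 → write 7 carry 1
  2×5+1 = 11 → write 3 carry 1
  5×5+1 = 26 → write 2 carry 3
  remaining carry: 3

0o32376527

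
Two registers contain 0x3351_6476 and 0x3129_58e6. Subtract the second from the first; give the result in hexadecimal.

0x2280b90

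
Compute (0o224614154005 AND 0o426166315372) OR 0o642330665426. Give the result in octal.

0o666334775426

0o224614154005 AND 0o426166315372 = 0o024004114000.
Then OR with 0o642330665426.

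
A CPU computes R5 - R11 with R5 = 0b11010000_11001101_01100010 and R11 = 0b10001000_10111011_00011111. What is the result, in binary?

0b10010000001001001000011

Subtract column by column in base 2:
  0-1 → 1 (borrow)
  1-1-1 → 1 (borrow)
  0-1-1 → 0 (borrow)
  0-1-1 → 0 (borrow)
  0-1-1 → 0 (borrow)
  1-0-1 → 0
  1-0 → 1
  0-0 → 0
  1-1 → 0
  0-1 → 1 (borrow)
  1-0-1 → 0
  1-1 → 0
  0-1 → 1 (borrow)
  0-1-1 → 0 (borrow)
  1-0-1 → 0
  1-1 → 0
  0-0 → 0
  0-0 → 0
  0-0 → 0
  0-1 → 1 (borrow)
  1-0-1 → 0
  0-0 → 0
  1-0 → 1
  1-1 → 0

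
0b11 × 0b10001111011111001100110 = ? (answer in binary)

0b110101110011101100110010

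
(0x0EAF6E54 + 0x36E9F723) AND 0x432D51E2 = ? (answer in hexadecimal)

Add column by column in base 16, right to left:
  4+3 = 7
  5+2 = 7
  E+7 = 5 carry 1
  6+F+1 = 6 carry 1
  F+9+1 = 9 carry 1
  A+E+1 = 9 carry 1
  E+6+1 = 5 carry 1
  0+3+1 = 4
Sum = 0x45996577; now AND with 0x432D51E2:
  4&4=4, 5&3=1, 9&2=0, 9&D=9, 6&5=4, 5&1=1, 7&E=6, 7&2=2

0x41094162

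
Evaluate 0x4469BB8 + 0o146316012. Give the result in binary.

0x4469BB8 = 0b100010001101001101110111000 in binary.
0o146316012 = 0b1100110011001110000001010 in binary.
Add column by column in base 2, right to left:
  0+0 = 0
  0+1 = 1
  0+0 = 0
  1+1 = 0 carry 1
  1+0+1 = 0 carry 1
  1+0+1 = 0 carry 1
  0+0+1 = 1
  1+0 = 1
  1+0 = 1
  1+0 = 1
  0+1 = 1
  1+1 = 0 carry 1
  1+1+1 = 1 carry 1
  0+0+1 = 1
  0+0 = 0
  1+1 = 0 carry 1
  0+1+1 = 0 carry 1
  1+0+1 = 0 carry 1
  1+0+1 = 0 carry 1
  0+1+1 = 0 carry 1
  0+1+1 = 0 carry 1
  0+0+1 = 1
  1+0 = 1
  0+1 = 1
  0+1 = 1
  0+0 = 0
  1+0 = 1

0b101111000000011011111000010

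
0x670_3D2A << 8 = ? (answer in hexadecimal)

0x6703D2A00

Shifting left by 8 bits = 2 hex digits: append 2 zeros.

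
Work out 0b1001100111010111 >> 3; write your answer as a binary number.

Right shift by 3: drop the 3 least-significant bits.

0b1001100111010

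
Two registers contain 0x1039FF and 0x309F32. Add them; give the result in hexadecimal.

0x40D931

Add column by column in base 16, right to left:
  F+2 = 1 carry 1
  F+3+1 = 3 carry 1
  9+F+1 = 9 carry 1
  3+9+1 = D
  0+0 = 0
  1+3 = 4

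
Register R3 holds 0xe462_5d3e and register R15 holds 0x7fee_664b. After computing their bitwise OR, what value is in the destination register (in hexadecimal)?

0xffee7f7f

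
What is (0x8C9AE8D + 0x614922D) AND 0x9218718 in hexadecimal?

Add column by column in base 16, right to left:
  D+D = A carry 1
  8+2+1 = B
  E+2 = 0 carry 1
  A+9+1 = 4 carry 1
  9+4+1 = E
  C+1 = D
  8+6 = E
Sum = 0xEDE40BA; now AND with 0x9218718:
  E&9=8, D&2=0, E&1=0, 4&8=0, 0&7=0, B&1=1, A&8=8

0x8000018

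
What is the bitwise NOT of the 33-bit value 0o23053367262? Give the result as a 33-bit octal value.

0o54724410515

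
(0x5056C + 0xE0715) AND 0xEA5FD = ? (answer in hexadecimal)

0x20481

Add column by column in base 16, right to left:
  C+5 = 1 carry 1
  6+1+1 = 8
  5+7 = C
  0+0 = 0
  5+E = 3 carry 1
  final carry 1
Sum = 0x130C81; now AND with 0xEA5FD:
  1&0=0, 3&E=2, 0&A=0, C&5=4, 8&F=8, 1&D=1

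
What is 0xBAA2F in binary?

0b10111010101000101111

Expand each hex digit to 4 bits: B=1011 A=1010 A=1010 2=0010 F=1111.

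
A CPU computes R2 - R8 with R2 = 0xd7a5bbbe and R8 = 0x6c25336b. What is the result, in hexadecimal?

Subtract column by column in base 16:
  e-b → 3
  b-6 → 5
  b-3 → 8
  b-3 → 8
  5-5 → 0
  a-2 → 8
  7-c → b (borrow)
  d-6-1 → 6

0x6b808853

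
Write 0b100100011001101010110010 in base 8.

0o44315262

Group the bits in threes: 100 100 011 001 101 010 110 010 → 44315262.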